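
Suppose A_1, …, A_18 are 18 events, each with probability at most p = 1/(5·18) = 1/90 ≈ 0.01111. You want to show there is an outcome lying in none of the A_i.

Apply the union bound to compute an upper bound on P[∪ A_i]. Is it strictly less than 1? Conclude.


Union bound: P[∪_{i=1}^{18} A_i] ≤ Σ_i P[A_i] ≤ 18·p = 18·(1/90) = 1/5.
Numerically: 1/5 ≈ 0.20000.
Is 1/5 < 1? YES.
Since P[∪ A_i] ≤ 1/5 < 1, the complement has P[∩ A_i^c] ≥ 1 − 1/5 = 4/5 > 0, so some outcome avoids every A_i.

18·p = 1/5 ≈ 0.20000; existence CERTIFIED by the union bound.


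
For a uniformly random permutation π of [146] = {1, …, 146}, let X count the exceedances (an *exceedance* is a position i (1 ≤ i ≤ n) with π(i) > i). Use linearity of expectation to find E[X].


Write X = Σ_{i=1}^{146} X_i, where X_i = 1_{π(i) > i}.
For each fixed i, π(i) is uniform over {1, …, 146} (marginal of a uniform permutation), so P[π(i) > i] = (n − i)/n. Summing: Σ_{i=1}^{146} (n − i)/n = (0 + 1 + … + 145)/146 = 146(146 − 1)/(2·146) = (146 − 1)/2.
Hence E[X] = Σ_{i=1}^{146} (146 − i)/146 = 145/2 ≈ 72.50000.

E[X] = 145/2 = 72.50000.


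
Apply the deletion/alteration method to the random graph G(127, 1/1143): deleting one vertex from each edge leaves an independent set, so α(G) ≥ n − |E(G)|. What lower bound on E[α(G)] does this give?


E[|E(G)|] = C(127, 2)·p = 8001 · (1/1143) = 7.
E[α(G)] ≥ n − E[|E(G)|] = 127 − 7 = 120.
Numerically: ≈ 120.000.
(This is only a lower bound; the true E[α(G)] may be larger.)

E[α(G)] ≥ 120 ≈ 120.000.


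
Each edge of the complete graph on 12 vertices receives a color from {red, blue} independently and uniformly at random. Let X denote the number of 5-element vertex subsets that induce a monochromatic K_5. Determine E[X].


Let X = Σ_S X_S over the C(12, 5) = 792 subsets S of size 5, where X_S = 1 if the K_5 on S is monochromatic.
For a fixed S, the K_5 on S has C(5, 2) = 10 edges. P[all 10 edges red] = (1/2)^10, and likewise for blue, so P[monochromatic] = 2·(1/2)^10 = 2^{1 − 10} = 1/512.
Summing: E[X] = C(12, 5) · 2^{1 − 10} = 792 · 1/512 = 99/64.
Numerically: E[X] ≈ 1.546875.

E[X] = C(12,5)·2^(1−C(5,2)) = 99/64 ≈ 1.546875.


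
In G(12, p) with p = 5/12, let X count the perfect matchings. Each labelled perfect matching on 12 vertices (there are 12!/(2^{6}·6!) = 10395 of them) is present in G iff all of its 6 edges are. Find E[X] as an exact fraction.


K_12 has 12!/(2^{6}·6!) = 10395 labelled perfect matchings.
For each such perfect matching H, let X_H = 1 if all 6 edges of H are present in G. Then P[X_H = 1] = p^{6} = (5/12)^{6} = 15625/2985984.
By linearity of expectation: E[X] = Σ_H E[X_H] = 10395 · p^{6} = 10395 · 15625/2985984 = 6015625/110592.
Numerically: E[X] ≈ 54.395.

E[X] = 10395 · (5/12)^{6} = 6015625/110592 ≈ 54.395.


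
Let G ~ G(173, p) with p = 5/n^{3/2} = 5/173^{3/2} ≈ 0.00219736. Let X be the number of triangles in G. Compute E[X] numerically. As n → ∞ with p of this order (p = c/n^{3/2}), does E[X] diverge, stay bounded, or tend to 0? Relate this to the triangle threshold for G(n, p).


Number of potential triangles: C(173, 3) = 848046.
Each occurs with probability p³ ≈ (0.00219736)³ ≈ 1.06096864e-08.
By linearity: E[X] = C(173, 3)·p³ ≈ 848046 · 1.06096864e-08 ≈ 0.008998.
Since α = 3/2 > 1, p = c/n^{3/2} = o(1/n) is below the triangle threshold p ~ 1/n. Asymptotically E[X] ~ (c³/6)·n^{3(1−α)} = (5³/6)·n^{-1.5} → 0, so by Markov's inequality G has no triangles w.h.p.

E[X] ≈ 0.008998; in regime p = Θ(1/n^{3/2}) E[X] tends to 0 (below the triangle threshold p ~ 1/n).


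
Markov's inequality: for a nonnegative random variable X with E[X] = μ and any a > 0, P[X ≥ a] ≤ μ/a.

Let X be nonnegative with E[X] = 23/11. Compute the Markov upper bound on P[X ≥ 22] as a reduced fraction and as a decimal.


μ = E[X] = 23/11, a = 22.
Markov: P[X ≥ 22] ≤ μ/a = (23/11)/22 = 23/242.
Numerically: ≈ 0.095.
(Since a = 22 > μ = 2.091, the bound 23/242 is < 1 and informative.)

P[X ≥ 22] ≤ 23/242 ≈ 0.095.


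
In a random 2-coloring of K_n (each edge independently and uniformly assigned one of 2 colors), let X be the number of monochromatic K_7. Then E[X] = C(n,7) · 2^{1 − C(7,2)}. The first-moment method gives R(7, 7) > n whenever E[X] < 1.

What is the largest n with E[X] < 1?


We need C(n, 7) · 2^{1 − 21} < 1, i.e. C(n, 7) < 2^{21 − 1} = 1048576.
Check values of n near the boundary:
  n = 22: C(22, 7) = 170544; 170544 < 1048576? YES
  n = 23: C(23, 7) = 245157; 245157 < 1048576? YES
  n = 24: C(24, 7) = 346104; 346104 < 1048576? YES
  n = 25: C(25, 7) = 480700; 480700 < 1048576? YES
  n = 26: C(26, 7) = 657800; 657800 < 1048576? YES
  n = 27: C(27, 7) = 888030; 888030 < 1048576? YES
  n = 28: C(28, 7) = 1184040; 1184040 < 1048576? NO
  n = 29: C(29, 7) = 1560780; 1560780 < 1048576? NO
  n = 30: C(30, 7) = 2035800; 2035800 < 1048576? NO
The largest n with C(n, 7) < 1048576 is n = 27 (where E[X] = 444015/524288 ≈ 0.847). Hence R(7, 7) > 27, i.e. R(7, 7) ≥ 28.

Largest n = 27; hence R(7, 7) > 27.


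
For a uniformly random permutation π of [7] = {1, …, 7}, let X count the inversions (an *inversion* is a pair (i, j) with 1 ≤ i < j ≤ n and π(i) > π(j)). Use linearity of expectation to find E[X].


Write X = Σ X_I over the C(7, 2) = 21 pairs i < j, with X_I the indicator of one inversion.
There are 21 indicators.
For each fixed pair i < j, the values π(i) and π(j) are two distinct elements of {1, …, 7} in uniformly random order; by symmetry P[π(i) > π(j)] = 1/2.
By linearity: E[X] = 21 · (1/2) = C(7, 2) · (1/2) = 21/2 = 21/2 ≈ 10.500000.

E[X] = 21/2 = 10.500000.


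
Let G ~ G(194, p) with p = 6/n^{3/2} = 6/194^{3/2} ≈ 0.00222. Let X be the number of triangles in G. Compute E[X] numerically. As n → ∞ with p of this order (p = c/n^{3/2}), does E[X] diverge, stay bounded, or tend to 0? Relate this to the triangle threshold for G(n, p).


Number of potential triangles: C(194, 3) = 1198144.
Each occurs with probability p³ ≈ (0.00222)³ ≈ 1.094828e-08.
By linearity: E[X] = C(194, 3)·p³ ≈ 1198144 · 1.094828e-08 ≈ 0.0131.
Since α = 3/2 > 1, p = c/n^{3/2} = o(1/n) is below the triangle threshold p ~ 1/n. Asymptotically E[X] ~ (c³/6)·n^{3(1−α)} = (6³/6)·n^{-1.5} → 0, so by Markov's inequality G has no triangles w.h.p.

E[X] ≈ 0.0131; in regime p = Θ(1/n^{3/2}) E[X] tends to 0 (below the triangle threshold p ~ 1/n).


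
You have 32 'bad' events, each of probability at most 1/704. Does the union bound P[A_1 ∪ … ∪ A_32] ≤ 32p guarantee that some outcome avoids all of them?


Union bound: P[∪_{i=1}^{32} A_i] ≤ Σ_i P[A_i] ≤ 32·p = 32·(1/704) = 1/22.
Numerically: 1/22 ≈ 0.0455.
Is 1/22 < 1? YES.
Since P[∪ A_i] ≤ 1/22 < 1, the complement has P[∩ A_i^c] ≥ 1 − 1/22 = 21/22 > 0, so some outcome avoids every A_i.

32·p = 1/22 ≈ 0.0455; existence CERTIFIED by the union bound.


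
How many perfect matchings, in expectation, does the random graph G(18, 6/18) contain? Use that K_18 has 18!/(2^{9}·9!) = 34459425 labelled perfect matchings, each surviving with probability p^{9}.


K_18 has 18!/(2^{9}·9!) = 34459425 labelled perfect matchings.
For each such perfect matching H, let X_H = 1 if all 9 edges of H are present in G. Then P[X_H = 1] = p^{9} = (1/3)^{9} = 1/19683.
By linearity of expectation: E[X] = Σ_H E[X_H] = 34459425 · p^{9} = 34459425 · 1/19683 = 425425/243.
Numerically: E[X] ≈ 1751.

E[X] = 34459425 · (1/3)^{9} = 425425/243 ≈ 1751.


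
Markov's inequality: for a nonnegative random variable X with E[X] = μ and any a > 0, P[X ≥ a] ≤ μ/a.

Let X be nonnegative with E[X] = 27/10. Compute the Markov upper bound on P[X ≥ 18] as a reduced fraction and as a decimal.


μ = E[X] = 27/10, a = 18.
Markov: P[X ≥ 18] ≤ μ/a = (27/10)/18 = 3/20.
Numerically: ≈ 0.150.
(Since a = 18 > μ = 2.700, the bound 3/20 is < 1 and informative.)

P[X ≥ 18] ≤ 3/20 ≈ 0.150.


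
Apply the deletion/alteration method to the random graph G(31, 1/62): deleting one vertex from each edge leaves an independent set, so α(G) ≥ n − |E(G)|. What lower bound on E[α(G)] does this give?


E[|E(G)|] = C(31, 2)·p = 465 · (1/62) = 15/2.
E[α(G)] ≥ n − E[|E(G)|] = 31 − 15/2 = 47/2.
Numerically: ≈ 23.500.
(This is only a lower bound; the true E[α(G)] may be larger.)

E[α(G)] ≥ 47/2 ≈ 23.500.


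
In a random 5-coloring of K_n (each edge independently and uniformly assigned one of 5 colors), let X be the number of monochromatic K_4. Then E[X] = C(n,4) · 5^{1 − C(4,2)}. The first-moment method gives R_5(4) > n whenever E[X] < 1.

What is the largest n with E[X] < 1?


We need C(n, 4) · 5^{1 − 6} < 1, i.e. C(n, 4) < 5^{6 − 1} = 3125.
Check values of n near the boundary:
  n = 15: C(15, 4) = 1365; 1365 < 3125? YES
  n = 16: C(16, 4) = 1820; 1820 < 3125? YES
  n = 17: C(17, 4) = 2380; 2380 < 3125? YES
  n = 18: C(18, 4) = 3060; 3060 < 3125? YES
  n = 19: C(19, 4) = 3876; 3876 < 3125? NO
  n = 20: C(20, 4) = 4845; 4845 < 3125? NO
  n = 21: C(21, 4) = 5985; 5985 < 3125? NO
The largest n with C(n, 4) < 3125 is n = 18 (where E[X] = 612/625 ≈ 0.979200). Hence R_5(4) > 18, i.e. R_5(4) ≥ 19.

Largest n = 18; hence R_5(4) > 18.


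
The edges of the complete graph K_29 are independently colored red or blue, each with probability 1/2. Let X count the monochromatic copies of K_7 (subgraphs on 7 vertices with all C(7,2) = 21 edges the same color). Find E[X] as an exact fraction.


Let X = Σ_S X_S over the C(29, 7) = 1560780 subsets S of size 7, where X_S = 1 if the K_7 on S is monochromatic.
For a fixed S, the K_7 on S has C(7, 2) = 21 edges. P[all 21 edges red] = (1/2)^21, and likewise for blue, so P[monochromatic] = 2·(1/2)^21 = 2^{1 − 21} = 1/1048576.
Summing: E[X] = C(29, 7) · 2^{1 − 21} = 1560780 · 1/1048576 = 390195/262144.
Numerically: E[X] ≈ 1.488.

E[X] = C(29,7)·2^(1−C(7,2)) = 390195/262144 ≈ 1.488.


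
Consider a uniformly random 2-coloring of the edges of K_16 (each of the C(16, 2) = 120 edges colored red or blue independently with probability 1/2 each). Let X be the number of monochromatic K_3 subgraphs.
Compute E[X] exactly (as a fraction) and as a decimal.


Let X = Σ_S X_S over the C(16, 3) = 560 subsets S of size 3, where X_S = 1 if the K_3 on S is monochromatic.
For a fixed S, the K_3 on S has C(3, 2) = 3 edges. P[all 3 edges red] = (1/2)^3, and likewise for blue, so P[monochromatic] = 2·(1/2)^3 = 2^{1 − 3} = 1/4.
By linearity of expectation: E[X] = C(16, 3) · 2^{1 − 3} = 560 · 1/4 = 140.
Numerically: E[X] ≈ 140.0000.

E[X] = C(16,3)·2^(1−C(3,2)) = 140 ≈ 140.0000.


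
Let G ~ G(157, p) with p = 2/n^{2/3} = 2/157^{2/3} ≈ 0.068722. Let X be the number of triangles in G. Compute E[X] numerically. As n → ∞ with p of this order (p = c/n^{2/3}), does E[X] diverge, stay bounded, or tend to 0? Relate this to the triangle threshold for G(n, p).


Number of potential triangles: C(157, 3) = 632710.
Each occurs with probability p³ ≈ (0.068722)³ ≈ 3.2455678e-04.
By linearity: E[X] = C(157, 3)·p³ ≈ 632710 · 3.2455678e-04 ≈ 205.35032.
Since α = 2/3 < 1, p = c/n^{2/3} ≫ 1/n is above the triangle threshold p ~ 1/n. Asymptotically E[X] ~ (c³/6)·n^{3(1−α)} = (2³/6)·n^{1} → ∞; triangles are abundant w.h.p.

E[X] ≈ 205.35032; in regime p = Θ(1/n^{2/3}) E[X] diverges (above the triangle threshold p ~ 1/n).


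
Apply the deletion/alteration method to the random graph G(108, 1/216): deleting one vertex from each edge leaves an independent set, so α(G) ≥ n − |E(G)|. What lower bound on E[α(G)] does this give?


E[|E(G)|] = C(108, 2)·p = 5778 · (1/216) = 107/4.
E[α(G)] ≥ n − E[|E(G)|] = 108 − 107/4 = 325/4.
Numerically: ≈ 81.25000.
(This is only a lower bound; the true E[α(G)] may be larger.)

E[α(G)] ≥ 325/4 ≈ 81.25000.


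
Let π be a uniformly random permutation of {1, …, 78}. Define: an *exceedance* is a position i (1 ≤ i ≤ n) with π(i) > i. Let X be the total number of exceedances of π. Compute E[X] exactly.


Write X = Σ_{i=1}^{78} X_i, where X_i = 1_{π(i) > i}.
For each fixed i, π(i) is uniform over {1, …, 78} (marginal of a uniform permutation), so P[π(i) > i] = (n − i)/n. Summing: Σ_{i=1}^{78} (n − i)/n = (0 + 1 + … + 77)/78 = 78(78 − 1)/(2·78) = (78 − 1)/2.
Hence E[X] = Σ_{i=1}^{78} (78 − i)/78 = 77/2 ≈ 38.5000.

E[X] = 77/2 = 38.5000.


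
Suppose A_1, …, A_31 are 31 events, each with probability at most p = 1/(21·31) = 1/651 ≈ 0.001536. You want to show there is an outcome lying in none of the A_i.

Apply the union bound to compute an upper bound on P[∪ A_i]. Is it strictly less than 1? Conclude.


Union bound: P[∪_{i=1}^{31} A_i] ≤ Σ_i P[A_i] ≤ 31·p = 31·(1/651) = 1/21.
Numerically: 1/21 ≈ 0.047619.
Is 1/21 < 1? YES.
Since P[∪ A_i] ≤ 1/21 < 1, the complement has P[∩ A_i^c] ≥ 1 − 1/21 = 20/21 > 0, so some outcome avoids every A_i.

31·p = 1/21 ≈ 0.047619; existence CERTIFIED by the union bound.


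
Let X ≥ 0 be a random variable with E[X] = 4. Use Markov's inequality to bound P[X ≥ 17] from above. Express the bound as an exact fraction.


μ = E[X] = 4, a = 17.
Markov: P[X ≥ 17] ≤ μ/a = (4)/17 = 4/17.
Numerically: ≈ 0.235294.
(Since a = 17 > μ = 4.000000, the bound 4/17 is < 1 and informative.)

P[X ≥ 17] ≤ 4/17 ≈ 0.235294.


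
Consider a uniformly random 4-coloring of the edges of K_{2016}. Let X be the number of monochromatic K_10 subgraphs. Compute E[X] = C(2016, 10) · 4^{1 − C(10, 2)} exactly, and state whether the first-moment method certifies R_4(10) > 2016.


E[X] = C(2016, 10) · 4^{1 − 45} = 298835995845288230309989008 · 4^{−44} = 298835995845288230309989008/309485009821345068724781056.
As a reduced fraction: E[X] = 18677249740330514394374313/19342813113834066795298816 ≈ 0.9655912.
Is E[X] < 1? YES.
Since E[X] < 1, there exists a 4-coloring of K_{2016} with no monochromatic K_10; hence R_4(10) > 2016.

E[X] = 18677249740330514394374313/19342813113834066795298816 ≈ 0.9655912; E[X] < 1, so R_4(10) > 2016.


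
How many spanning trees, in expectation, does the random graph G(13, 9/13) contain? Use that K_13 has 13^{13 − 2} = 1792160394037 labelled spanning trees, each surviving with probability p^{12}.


K_13 has 13^{13 − 2} = 1792160394037 labelled spanning trees.
For each such spanning tree H, let X_H = 1 if all 12 edges of H are present in G. Then P[X_H = 1] = p^{12} = (9/13)^{12} = 282429536481/23298085122481.
By linearity of expectation: E[X] = Σ_H E[X_H] = 1792160394037 · p^{12} = 1792160394037 · 282429536481/23298085122481 = 282429536481/13.
Numerically: E[X] ≈ 2.17253e+10.

E[X] = 1792160394037 · (9/13)^{12} = 282429536481/13 ≈ 2.17253e+10.


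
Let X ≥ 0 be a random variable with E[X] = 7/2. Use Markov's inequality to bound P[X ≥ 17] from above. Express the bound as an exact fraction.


μ = E[X] = 7/2, a = 17.
Markov: P[X ≥ 17] ≤ μ/a = (7/2)/17 = 7/34.
Numerically: ≈ 0.2059.
(Since a = 17 > μ = 3.5000, the bound 7/34 is < 1 and informative.)

P[X ≥ 17] ≤ 7/34 ≈ 0.2059.


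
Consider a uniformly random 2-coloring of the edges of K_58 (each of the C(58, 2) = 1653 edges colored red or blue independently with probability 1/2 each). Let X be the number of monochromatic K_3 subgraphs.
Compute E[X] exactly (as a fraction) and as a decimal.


Let X = Σ_S X_S over the C(58, 3) = 30856 subsets S of size 3, where X_S = 1 if the K_3 on S is monochromatic.
For a fixed S, the K_3 on S has C(3, 2) = 3 edges. P[all 3 edges red] = (1/2)^3, and likewise for blue, so P[monochromatic] = 2·(1/2)^3 = 2^{1 − 3} = 1/4.
Summing: E[X] = C(58, 3) · 2^{1 − 3} = 30856 · 1/4 = 7714.
Numerically: E[X] ≈ 7714.0000.

E[X] = C(58,3)·2^(1−C(3,2)) = 7714 ≈ 7714.0000.


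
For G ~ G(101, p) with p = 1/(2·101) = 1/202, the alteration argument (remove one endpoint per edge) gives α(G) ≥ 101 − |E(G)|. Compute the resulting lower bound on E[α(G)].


E[|E(G)|] = C(101, 2)·p = 5050 · (1/202) = 25.
E[α(G)] ≥ n − E[|E(G)|] = 101 − 25 = 76.
Numerically: ≈ 76.0000.
(This is only a lower bound; the true E[α(G)] may be larger.)

E[α(G)] ≥ 76 ≈ 76.0000.


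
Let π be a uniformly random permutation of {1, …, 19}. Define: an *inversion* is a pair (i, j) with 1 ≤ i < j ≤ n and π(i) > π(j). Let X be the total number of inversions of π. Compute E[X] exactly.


Write X = Σ X_I over the C(19, 2) = 171 pairs i < j, with X_I the indicator of one inversion.
There are 171 indicators.
For each fixed pair i < j, the values π(i) and π(j) are two distinct elements of {1, …, 19} in uniformly random order; by symmetry P[π(i) > π(j)] = 1/2.
By linearity: E[X] = 171 · (1/2) = C(19, 2) · (1/2) = 171/2 = 171/2 ≈ 85.50000.

E[X] = 171/2 = 85.50000.


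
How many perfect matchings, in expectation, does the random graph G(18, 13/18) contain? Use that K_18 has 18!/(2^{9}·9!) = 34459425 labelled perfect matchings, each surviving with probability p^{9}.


K_18 has 18!/(2^{9}·9!) = 34459425 labelled perfect matchings.
For each such perfect matching H, let X_H = 1 if all 9 edges of H are present in G. Then P[X_H = 1] = p^{9} = (13/18)^{9} = 10604499373/198359290368.
By linearity: E[X] = Σ_H E[X_H] = 34459425 · p^{9} = 34459425 · 10604499373/198359290368 = 4511419145758525/2448880128.
Numerically: E[X] ≈ 1.84e+06.

E[X] = 34459425 · (13/18)^{9} = 4511419145758525/2448880128 ≈ 1.84e+06.


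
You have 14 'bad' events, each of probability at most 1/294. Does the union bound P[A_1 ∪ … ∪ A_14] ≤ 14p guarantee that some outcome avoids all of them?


Union bound: P[∪_{i=1}^{14} A_i] ≤ Σ_i P[A_i] ≤ 14·p = 14·(1/294) = 1/21.
Numerically: 1/21 ≈ 0.0476190.
Is 1/21 < 1? YES.
Since P[∪ A_i] ≤ 1/21 < 1, the complement has P[∩ A_i^c] ≥ 1 − 1/21 = 20/21 > 0, so some outcome avoids every A_i.

14·p = 1/21 ≈ 0.0476190; existence CERTIFIED by the union bound.


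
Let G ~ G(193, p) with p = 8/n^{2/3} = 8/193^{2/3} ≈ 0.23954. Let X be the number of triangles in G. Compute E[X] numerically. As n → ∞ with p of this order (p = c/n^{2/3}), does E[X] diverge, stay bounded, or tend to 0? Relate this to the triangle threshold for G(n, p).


Number of potential triangles: C(193, 3) = 1179616.
Each occurs with probability p³ ≈ (0.23954)³ ≈ 1.3745335e-02.
By linearity: E[X] = C(193, 3)·p³ ≈ 1179616 · 1.3745335e-02 ≈ 16214.21762.
Since α = 2/3 < 1, p = c/n^{2/3} ≫ 1/n is above the triangle threshold p ~ 1/n. Asymptotically E[X] ~ (c³/6)·n^{3(1−α)} = (8³/6)·n^{1} → ∞; triangles are abundant w.h.p.

E[X] ≈ 16214.21762; in regime p = Θ(1/n^{2/3}) E[X] diverges (above the triangle threshold p ~ 1/n).


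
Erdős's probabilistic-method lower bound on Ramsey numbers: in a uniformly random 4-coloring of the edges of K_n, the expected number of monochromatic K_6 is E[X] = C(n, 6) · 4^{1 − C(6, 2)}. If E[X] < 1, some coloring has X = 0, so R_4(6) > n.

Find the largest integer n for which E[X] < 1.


We need C(n, 6) · 4^{1 − 15} < 1, i.e. C(n, 6) < 4^{15 − 1} = 268435456.
Check values of n near the boundary:
  n = 77: C(77, 6) = 237093780; 237093780 < 268435456? YES
  n = 78: C(78, 6) = 256851595; 256851595 < 268435456? YES
  n = 79: C(79, 6) = 277962685; 277962685 < 268435456? NO
  n = 80: C(80, 6) = 300500200; 300500200 < 268435456? NO
The largest n with C(n, 6) < 268435456 is n = 78 (where E[X] = 256851595/268435456 ≈ 0.9568). Hence R_4(6) > 78, i.e. R_4(6) ≥ 79.

Largest n = 78; hence R_4(6) > 78.


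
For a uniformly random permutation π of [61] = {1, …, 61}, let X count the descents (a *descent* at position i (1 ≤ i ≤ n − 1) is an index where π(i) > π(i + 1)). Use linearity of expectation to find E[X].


Write X = Σ X_I over i = 1, …, 60, with X_I the indicator of one descent.
There are 60 indicators.
For each fixed i, the pair (π(i), π(i+1)) is a uniformly random ordered pair of distinct values from {1, …, 61}; by symmetry P[π(i) > π(i+1)] = 1/2.
By linearity: E[X] = 60 · (1/2) = (61 − 1) · (1/2) = 30 ≈ 30.00000.

E[X] = 30 = 30.00000.


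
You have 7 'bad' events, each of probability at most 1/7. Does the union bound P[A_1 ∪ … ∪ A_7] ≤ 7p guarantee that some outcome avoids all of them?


Union bound: P[∪_{i=1}^{7} A_i] ≤ Σ_i P[A_i] ≤ 7·p = 7·(1/7) = 1.
Numerically: 1 ≈ 1.000000.
Is 1 < 1? NO.
Since the bound 1 is ≥ 1, the union bound is uninformative here; it does NOT by itself certify existence.

7·p = 1 ≈ 1.000000; existence NOT certified by the union bound.


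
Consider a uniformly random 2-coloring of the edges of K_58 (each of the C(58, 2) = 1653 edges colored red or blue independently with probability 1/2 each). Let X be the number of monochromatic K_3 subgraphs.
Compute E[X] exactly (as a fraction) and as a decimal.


Let X = Σ_S X_S over the C(58, 3) = 30856 subsets S of size 3, where X_S = 1 if the K_3 on S is monochromatic.
For a fixed S, the K_3 on S has C(3, 2) = 3 edges. P[all 3 edges red] = (1/2)^3, and likewise for blue, so P[monochromatic] = 2·(1/2)^3 = 2^{1 − 3} = 1/4.
By linearity of expectation: E[X] = C(58, 3) · 2^{1 − 3} = 30856 · 1/4 = 7714.
Numerically: E[X] ≈ 7714.00000.

E[X] = C(58,3)·2^(1−C(3,2)) = 7714 ≈ 7714.00000.


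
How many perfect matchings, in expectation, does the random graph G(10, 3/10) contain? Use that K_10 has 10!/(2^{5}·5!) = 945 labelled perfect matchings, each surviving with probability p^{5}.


K_10 has 10!/(2^{5}·5!) = 945 labelled perfect matchings.
For each such perfect matching H, let X_H = 1 if all 5 edges of H are present in G. Then P[X_H = 1] = p^{5} = (3/10)^{5} = 243/100000.
By linearity: E[X] = Σ_H E[X_H] = 945 · p^{5} = 945 · 243/100000 = 45927/20000.
Numerically: E[X] ≈ 2.3.

E[X] = 945 · (3/10)^{5} = 45927/20000 ≈ 2.3.


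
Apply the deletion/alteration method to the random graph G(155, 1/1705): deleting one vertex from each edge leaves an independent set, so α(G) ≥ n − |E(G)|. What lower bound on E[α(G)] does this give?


E[|E(G)|] = C(155, 2)·p = 11935 · (1/1705) = 7.
E[α(G)] ≥ n − E[|E(G)|] = 155 − 7 = 148.
Numerically: ≈ 148.000.
(This is only a lower bound; the true E[α(G)] may be larger.)

E[α(G)] ≥ 148 ≈ 148.000.


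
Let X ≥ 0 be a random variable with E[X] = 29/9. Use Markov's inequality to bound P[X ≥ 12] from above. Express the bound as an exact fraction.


μ = E[X] = 29/9, a = 12.
Markov: P[X ≥ 12] ≤ μ/a = (29/9)/12 = 29/108.
Numerically: ≈ 0.269.
(Since a = 12 > μ = 3.222, the bound 29/108 is < 1 and informative.)

P[X ≥ 12] ≤ 29/108 ≈ 0.269.


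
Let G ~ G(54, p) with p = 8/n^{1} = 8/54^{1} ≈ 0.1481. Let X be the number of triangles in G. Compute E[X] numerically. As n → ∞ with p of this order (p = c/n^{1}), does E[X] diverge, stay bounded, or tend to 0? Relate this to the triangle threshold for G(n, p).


Number of potential triangles: C(54, 3) = 24804.
Each occurs with probability p³ ≈ (0.1481)³ ≈ 3.251537e-03.
By linearity: E[X] = C(54, 3)·p³ ≈ 24804 · 3.251537e-03 ≈ 80.6511.
Here α = 1, so p = 8/n is exactly at the triangle threshold p ~ 1/n. Asymptotically E[X] → c³/6 = 8³/6 = 256/3 ≈ 85.3333, a bounded constant. In this regime the triangle count is asymptotically Poisson(c³/6).

E[X] ≈ 80.6511; in regime p = Θ(1/n^{1}) E[X] stays bounded (at the triangle threshold p ~ 1/n).


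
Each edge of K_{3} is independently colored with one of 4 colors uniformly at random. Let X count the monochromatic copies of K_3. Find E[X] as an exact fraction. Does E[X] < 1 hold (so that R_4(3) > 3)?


E[X] = C(3, 3) · 4^{1 − 3} = 1 · 4^{−2} = 1/16.
As a reduced fraction: E[X] = 1/16 ≈ 0.0625.
Is E[X] < 1? YES.
Since E[X] < 1, there exists a 4-coloring of K_{3} with no monochromatic K_3; hence R_4(3) > 3.

E[X] = 1/16 ≈ 0.0625; E[X] < 1, so R_4(3) > 3.


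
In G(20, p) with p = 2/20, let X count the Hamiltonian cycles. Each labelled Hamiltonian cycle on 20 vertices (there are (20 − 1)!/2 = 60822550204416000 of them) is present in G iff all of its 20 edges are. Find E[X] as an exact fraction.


K_20 has (20 − 1)!/2 = 60822550204416000 labelled Hamiltonian cycles.
For each such Hamiltonian cycle H, let X_H = 1 if all 20 edges of H are present in G. Then P[X_H = 1] = p^{20} = (1/10)^{20} = 1/100000000000000000000.
Summing the indicators: E[X] = Σ_H E[X_H] = 60822550204416000 · p^{20} = 60822550204416000 · 1/100000000000000000000 = 14849255421/24414062500000.
Numerically: E[X] ≈ 0.000608.

E[X] = 60822550204416000 · (1/10)^{20} = 14849255421/24414062500000 ≈ 0.000608.


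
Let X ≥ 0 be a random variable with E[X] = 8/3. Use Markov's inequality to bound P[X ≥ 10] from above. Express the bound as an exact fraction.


μ = E[X] = 8/3, a = 10.
Markov: P[X ≥ 10] ≤ μ/a = (8/3)/10 = 4/15.
Numerically: ≈ 0.267.
(Since a = 10 > μ = 2.667, the bound 4/15 is < 1 and informative.)

P[X ≥ 10] ≤ 4/15 ≈ 0.267.


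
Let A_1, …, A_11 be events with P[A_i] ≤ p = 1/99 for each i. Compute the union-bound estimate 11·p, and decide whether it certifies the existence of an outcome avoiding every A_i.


Union bound: P[∪_{i=1}^{11} A_i] ≤ Σ_i P[A_i] ≤ 11·p = 11·(1/99) = 1/9.
Numerically: 1/9 ≈ 0.11111.
Is 1/9 < 1? YES.
Since P[∪ A_i] ≤ 1/9 < 1, the complement has P[∩ A_i^c] ≥ 1 − 1/9 = 8/9 > 0, so some outcome avoids every A_i.

11·p = 1/9 ≈ 0.11111; existence CERTIFIED by the union bound.


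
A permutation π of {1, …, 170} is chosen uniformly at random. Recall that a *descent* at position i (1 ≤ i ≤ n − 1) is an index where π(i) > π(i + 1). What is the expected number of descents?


Write X = Σ X_I over i = 1, …, 169, with X_I the indicator of one descent.
There are 169 indicators.
For each fixed i, the pair (π(i), π(i+1)) is a uniformly random ordered pair of distinct values from {1, …, 170}; by symmetry P[π(i) > π(i+1)] = 1/2.
By linearity: E[X] = 169 · (1/2) = (170 − 1) · (1/2) = 169/2 ≈ 84.500000.

E[X] = 169/2 = 84.500000.


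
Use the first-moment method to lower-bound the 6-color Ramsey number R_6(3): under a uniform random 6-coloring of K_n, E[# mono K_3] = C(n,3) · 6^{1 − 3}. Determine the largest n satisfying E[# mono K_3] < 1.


We need C(n, 3) · 6^{1 − 3} < 1, i.e. C(n, 3) < 6^{3 − 1} = 36.
Check values of n near the boundary:
  n = 4: C(4, 3) = 4; 4 < 36? YES
  n = 5: C(5, 3) = 10; 10 < 36? YES
  n = 6: C(6, 3) = 20; 20 < 36? YES
  n = 7: C(7, 3) = 35; 35 < 36? YES
  n = 8: C(8, 3) = 56; 56 < 36? NO
  n = 9: C(9, 3) = 84; 84 < 36? NO
  n = 10: C(10, 3) = 120; 120 < 36? NO
The largest n with C(n, 3) < 36 is n = 7 (where E[X] = 35/36 ≈ 0.97222). Hence R_6(3) > 7, i.e. R_6(3) ≥ 8.

Largest n = 7; hence R_6(3) > 7.


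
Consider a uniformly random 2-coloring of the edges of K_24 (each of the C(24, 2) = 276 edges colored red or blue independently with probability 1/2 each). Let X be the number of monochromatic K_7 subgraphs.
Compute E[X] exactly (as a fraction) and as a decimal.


Let X = Σ_S X_S over the C(24, 7) = 346104 subsets S of size 7, where X_S = 1 if the K_7 on S is monochromatic.
For a fixed S, the K_7 on S has C(7, 2) = 21 edges. P[all 21 edges red] = (1/2)^21, and likewise for blue, so P[monochromatic] = 2·(1/2)^21 = 2^{1 − 21} = 1/1048576.
By linearity: E[X] = C(24, 7) · 2^{1 − 21} = 346104 · 1/1048576 = 43263/131072.
Numerically: E[X] ≈ 0.330.

E[X] = C(24,7)·2^(1−C(7,2)) = 43263/131072 ≈ 0.330.


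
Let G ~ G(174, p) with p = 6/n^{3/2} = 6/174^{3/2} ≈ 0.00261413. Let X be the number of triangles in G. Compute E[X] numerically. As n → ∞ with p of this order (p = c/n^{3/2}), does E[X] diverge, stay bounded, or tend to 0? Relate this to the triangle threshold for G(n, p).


Number of potential triangles: C(174, 3) = 862924.
Each occurs with probability p³ ≈ (0.00261413)³ ≈ 1.78641408e-08.
By linearity: E[X] = C(174, 3)·p³ ≈ 862924 · 1.78641408e-08 ≈ 0.015415.
Since α = 3/2 > 1, p = c/n^{3/2} = o(1/n) is below the triangle threshold p ~ 1/n. Asymptotically E[X] ~ (c³/6)·n^{3(1−α)} = (6³/6)·n^{-1.5} → 0, so by Markov's inequality G has no triangles w.h.p.

E[X] ≈ 0.015415; in regime p = Θ(1/n^{3/2}) E[X] tends to 0 (below the triangle threshold p ~ 1/n).


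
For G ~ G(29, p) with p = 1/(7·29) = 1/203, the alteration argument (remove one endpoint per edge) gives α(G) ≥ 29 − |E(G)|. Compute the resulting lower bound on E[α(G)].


E[|E(G)|] = C(29, 2)·p = 406 · (1/203) = 2.
E[α(G)] ≥ n − E[|E(G)|] = 29 − 2 = 27.
Numerically: ≈ 27.000000.
(This is only a lower bound; the true E[α(G)] may be larger.)

E[α(G)] ≥ 27 ≈ 27.000000.


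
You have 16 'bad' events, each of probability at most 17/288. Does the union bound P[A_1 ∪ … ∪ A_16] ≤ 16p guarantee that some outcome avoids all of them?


Union bound: P[∪_{i=1}^{16} A_i] ≤ Σ_i P[A_i] ≤ 16·p = 16·(17/288) = 17/18.
Numerically: 17/18 ≈ 0.944.
Is 17/18 < 1? YES.
Since P[∪ A_i] ≤ 17/18 < 1, the complement has P[∩ A_i^c] ≥ 1 − 17/18 = 1/18 > 0, so some outcome avoids every A_i.

16·p = 17/18 ≈ 0.944; existence CERTIFIED by the union bound.


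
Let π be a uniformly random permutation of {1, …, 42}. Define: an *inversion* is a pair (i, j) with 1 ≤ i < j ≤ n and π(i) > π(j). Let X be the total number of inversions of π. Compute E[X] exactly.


Write X = Σ X_I over the C(42, 2) = 861 pairs i < j, with X_I the indicator of one inversion.
There are 861 indicators.
For each fixed pair i < j, the values π(i) and π(j) are two distinct elements of {1, …, 42} in uniformly random order; by symmetry P[π(i) > π(j)] = 1/2.
By linearity: E[X] = 861 · (1/2) = C(42, 2) · (1/2) = 861/2 = 861/2 ≈ 430.50000.

E[X] = 861/2 = 430.50000.


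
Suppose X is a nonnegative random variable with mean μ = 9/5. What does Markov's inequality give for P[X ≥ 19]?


μ = E[X] = 9/5, a = 19.
Markov: P[X ≥ 19] ≤ μ/a = (9/5)/19 = 9/95.
Numerically: ≈ 0.094737.
(Since a = 19 > μ = 1.800000, the bound 9/95 is < 1 and informative.)

P[X ≥ 19] ≤ 9/95 ≈ 0.094737.


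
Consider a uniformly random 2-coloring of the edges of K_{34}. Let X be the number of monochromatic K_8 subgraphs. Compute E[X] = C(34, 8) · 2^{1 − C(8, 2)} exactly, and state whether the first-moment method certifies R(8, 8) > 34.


E[X] = C(34, 8) · 2^{1 − 28} = 18156204 · 2^{−27} = 18156204/134217728.
As a reduced fraction: E[X] = 4539051/33554432 ≈ 0.1353.
Is E[X] < 1? YES.
Since E[X] < 1, there exists a 2-coloring of K_{34} with no monochromatic K_8; hence R(8, 8) > 34.

E[X] = 4539051/33554432 ≈ 0.1353; E[X] < 1, so R(8, 8) > 34.


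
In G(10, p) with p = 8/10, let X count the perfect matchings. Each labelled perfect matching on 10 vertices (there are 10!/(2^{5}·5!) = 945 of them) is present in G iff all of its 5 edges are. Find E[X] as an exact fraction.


K_10 has 10!/(2^{5}·5!) = 945 labelled perfect matchings.
For each such perfect matching H, let X_H = 1 if all 5 edges of H are present in G. Then P[X_H = 1] = p^{5} = (4/5)^{5} = 1024/3125.
By linearity of expectation: E[X] = Σ_H E[X_H] = 945 · p^{5} = 945 · 1024/3125 = 193536/625.
Numerically: E[X] ≈ 309.658.

E[X] = 945 · (4/5)^{5} = 193536/625 ≈ 309.658.


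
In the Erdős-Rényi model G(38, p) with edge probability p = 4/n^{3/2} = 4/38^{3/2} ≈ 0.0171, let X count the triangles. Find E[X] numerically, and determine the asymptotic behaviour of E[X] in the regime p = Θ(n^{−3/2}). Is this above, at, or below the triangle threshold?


Number of potential triangles: C(38, 3) = 8436.
Each occurs with probability p³ ≈ (0.0171)³ ≈ 4.97913e-06.
By linearity: E[X] = C(38, 3)·p³ ≈ 8436 · 4.97913e-06 ≈ 0.042.
Since α = 3/2 > 1, p = c/n^{3/2} = o(1/n) is below the triangle threshold p ~ 1/n. Asymptotically E[X] ~ (c³/6)·n^{3(1−α)} = (4³/6)·n^{-1.5} → 0, so by Markov's inequality G has no triangles w.h.p.

E[X] ≈ 0.042; in regime p = Θ(1/n^{3/2}) E[X] tends to 0 (below the triangle threshold p ~ 1/n).


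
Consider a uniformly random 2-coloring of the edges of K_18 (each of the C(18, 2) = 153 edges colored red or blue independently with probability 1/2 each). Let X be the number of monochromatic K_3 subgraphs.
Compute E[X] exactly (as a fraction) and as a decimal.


Let X = Σ_S X_S over the C(18, 3) = 816 subsets S of size 3, where X_S = 1 if the K_3 on S is monochromatic.
For a fixed S, the K_3 on S has C(3, 2) = 3 edges. P[all 3 edges red] = (1/2)^3, and likewise for blue, so P[monochromatic] = 2·(1/2)^3 = 2^{1 − 3} = 1/4.
By linearity of expectation: E[X] = C(18, 3) · 2^{1 − 3} = 816 · 1/4 = 204.
Numerically: E[X] ≈ 204.00000.

E[X] = C(18,3)·2^(1−C(3,2)) = 204 ≈ 204.00000.


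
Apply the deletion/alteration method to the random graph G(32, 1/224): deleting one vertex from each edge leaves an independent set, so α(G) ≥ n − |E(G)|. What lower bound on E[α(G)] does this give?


E[|E(G)|] = C(32, 2)·p = 496 · (1/224) = 31/14.
E[α(G)] ≥ n − E[|E(G)|] = 32 − 31/14 = 417/14.
Numerically: ≈ 29.785714.
(This is only a lower bound; the true E[α(G)] may be larger.)

E[α(G)] ≥ 417/14 ≈ 29.785714.


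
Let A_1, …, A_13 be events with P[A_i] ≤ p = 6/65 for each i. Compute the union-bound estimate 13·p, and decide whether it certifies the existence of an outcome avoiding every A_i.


Union bound: P[∪_{i=1}^{13} A_i] ≤ Σ_i P[A_i] ≤ 13·p = 13·(6/65) = 6/5.
Numerically: 6/5 ≈ 1.20000.
Is 6/5 < 1? NO.
Since the bound 6/5 is ≥ 1, the union bound is uninformative here; it does NOT by itself certify existence.

13·p = 6/5 ≈ 1.20000; existence NOT certified by the union bound.


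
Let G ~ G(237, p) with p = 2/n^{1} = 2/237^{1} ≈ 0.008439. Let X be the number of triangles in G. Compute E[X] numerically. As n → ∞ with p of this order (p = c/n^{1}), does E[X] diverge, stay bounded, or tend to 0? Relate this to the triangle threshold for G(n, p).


Number of potential triangles: C(237, 3) = 2190670.
Each occurs with probability p³ ≈ (0.008439)³ ≈ 6.009591e-07.
By linearity: E[X] = C(237, 3)·p³ ≈ 2190670 · 6.009591e-07 ≈ 1.3165.
Here α = 1, so p = 2/n is exactly at the triangle threshold p ~ 1/n. Asymptotically E[X] → c³/6 = 2³/6 = 4/3 ≈ 1.3333, a bounded constant. In this regime the triangle count is asymptotically Poisson(c³/6).

E[X] ≈ 1.3165; in regime p = Θ(1/n^{1}) E[X] stays bounded (at the triangle threshold p ~ 1/n).


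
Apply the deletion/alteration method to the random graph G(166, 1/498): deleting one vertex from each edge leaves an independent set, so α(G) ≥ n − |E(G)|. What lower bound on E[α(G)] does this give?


E[|E(G)|] = C(166, 2)·p = 13695 · (1/498) = 55/2.
E[α(G)] ≥ n − E[|E(G)|] = 166 − 55/2 = 277/2.
Numerically: ≈ 138.500000.
(This is only a lower bound; the true E[α(G)] may be larger.)

E[α(G)] ≥ 277/2 ≈ 138.500000.


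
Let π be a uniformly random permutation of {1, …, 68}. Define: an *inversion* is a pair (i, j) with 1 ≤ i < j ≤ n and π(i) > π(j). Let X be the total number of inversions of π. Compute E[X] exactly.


Write X = Σ X_I over the C(68, 2) = 2278 pairs i < j, with X_I the indicator of one inversion.
There are 2278 indicators.
For each fixed pair i < j, the values π(i) and π(j) are two distinct elements of {1, …, 68} in uniformly random order; by symmetry P[π(i) > π(j)] = 1/2.
By linearity: E[X] = 2278 · (1/2) = C(68, 2) · (1/2) = 2278/2 = 1139 ≈ 1139.0000.

E[X] = 1139 = 1139.0000.


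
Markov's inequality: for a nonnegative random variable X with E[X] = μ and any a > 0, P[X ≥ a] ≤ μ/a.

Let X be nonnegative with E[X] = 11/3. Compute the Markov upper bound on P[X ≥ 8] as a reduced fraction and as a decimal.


μ = E[X] = 11/3, a = 8.
Markov: P[X ≥ 8] ≤ μ/a = (11/3)/8 = 11/24.
Numerically: ≈ 0.458.
(Since a = 8 > μ = 3.667, the bound 11/24 is < 1 and informative.)

P[X ≥ 8] ≤ 11/24 ≈ 0.458.


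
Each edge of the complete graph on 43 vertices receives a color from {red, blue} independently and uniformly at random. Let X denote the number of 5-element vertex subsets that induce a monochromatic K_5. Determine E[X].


Let X = Σ_S X_S over the C(43, 5) = 962598 subsets S of size 5, where X_S = 1 if the K_5 on S is monochromatic.
For a fixed S, the K_5 on S has C(5, 2) = 10 edges. P[all 10 edges red] = (1/2)^10, and likewise for blue, so P[monochromatic] = 2·(1/2)^10 = 2^{1 − 10} = 1/512.
By linearity of expectation: E[X] = C(43, 5) · 2^{1 − 10} = 962598 · 1/512 = 481299/256.
Numerically: E[X] ≈ 1880.074219.

E[X] = C(43,5)·2^(1−C(5,2)) = 481299/256 ≈ 1880.074219.


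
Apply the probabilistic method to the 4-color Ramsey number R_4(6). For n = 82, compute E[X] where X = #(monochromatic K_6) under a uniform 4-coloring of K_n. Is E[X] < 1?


E[X] = C(82, 6) · 4^{1 − 15} = 350161812 · 4^{−14} = 350161812/268435456.
As a reduced fraction: E[X] = 87540453/67108864 ≈ 1.304.
Is E[X] < 1? NO.
Since E[X] ≥ 1, the first-moment bound is inconclusive at n = 82; it does NOT by itself certify R_4(6) > 82.

E[X] = 87540453/67108864 ≈ 1.304; E[X] ≥ 1; first-moment method inconclusive here.


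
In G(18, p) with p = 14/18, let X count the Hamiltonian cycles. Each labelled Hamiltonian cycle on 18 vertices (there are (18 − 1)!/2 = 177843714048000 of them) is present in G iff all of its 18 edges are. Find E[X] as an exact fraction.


K_18 has (18 − 1)!/2 = 177843714048000 labelled Hamiltonian cycles.
For each such Hamiltonian cycle H, let X_H = 1 if all 18 edges of H are present in G. Then P[X_H = 1] = p^{18} = (7/9)^{18} = 1628413597910449/150094635296999121.
By linearity: E[X] = Σ_H E[X_H] = 177843714048000 · p^{18} = 177843714048000 · 1628413597910449/150094635296999121 = 397260798708725298034688000/205891132094649.
Numerically: E[X] ≈ 1.929e+12.

E[X] = 177843714048000 · (7/9)^{18} = 397260798708725298034688000/205891132094649 ≈ 1.929e+12.


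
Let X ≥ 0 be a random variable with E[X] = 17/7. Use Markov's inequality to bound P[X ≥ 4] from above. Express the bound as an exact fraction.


μ = E[X] = 17/7, a = 4.
Markov: P[X ≥ 4] ≤ μ/a = (17/7)/4 = 17/28.
Numerically: ≈ 0.607.
(Since a = 4 > μ = 2.429, the bound 17/28 is < 1 and informative.)

P[X ≥ 4] ≤ 17/28 ≈ 0.607.


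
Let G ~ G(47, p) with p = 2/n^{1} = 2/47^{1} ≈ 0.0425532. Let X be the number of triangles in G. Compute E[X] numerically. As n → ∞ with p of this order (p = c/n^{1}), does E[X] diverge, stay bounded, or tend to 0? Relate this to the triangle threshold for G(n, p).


Number of potential triangles: C(47, 3) = 16215.
Each occurs with probability p³ ≈ (0.0425532)³ ≈ 7.70542173e-05.
By linearity: E[X] = C(47, 3)·p³ ≈ 16215 · 7.70542173e-05 ≈ 1.249434.
Here α = 1, so p = 2/n is exactly at the triangle threshold p ~ 1/n. Asymptotically E[X] → c³/6 = 2³/6 = 4/3 ≈ 1.333333, a bounded constant. In this regime the triangle count is asymptotically Poisson(c³/6).

E[X] ≈ 1.249434; in regime p = Θ(1/n^{1}) E[X] stays bounded (at the triangle threshold p ~ 1/n).


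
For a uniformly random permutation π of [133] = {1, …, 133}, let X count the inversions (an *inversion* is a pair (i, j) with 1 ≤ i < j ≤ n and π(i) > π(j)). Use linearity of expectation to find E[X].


Write X = Σ X_I over the C(133, 2) = 8778 pairs i < j, with X_I the indicator of one inversion.
There are 8778 indicators.
For each fixed pair i < j, the values π(i) and π(j) are two distinct elements of {1, …, 133} in uniformly random order; by symmetry P[π(i) > π(j)] = 1/2.
By linearity: E[X] = 8778 · (1/2) = C(133, 2) · (1/2) = 8778/2 = 4389 ≈ 4389.000000.

E[X] = 4389 = 4389.000000.


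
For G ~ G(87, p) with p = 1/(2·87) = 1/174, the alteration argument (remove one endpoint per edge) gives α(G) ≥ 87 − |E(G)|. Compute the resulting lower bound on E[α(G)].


E[|E(G)|] = C(87, 2)·p = 3741 · (1/174) = 43/2.
E[α(G)] ≥ n − E[|E(G)|] = 87 − 43/2 = 131/2.
Numerically: ≈ 65.500.
(This is only a lower bound; the true E[α(G)] may be larger.)

E[α(G)] ≥ 131/2 ≈ 65.500.
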